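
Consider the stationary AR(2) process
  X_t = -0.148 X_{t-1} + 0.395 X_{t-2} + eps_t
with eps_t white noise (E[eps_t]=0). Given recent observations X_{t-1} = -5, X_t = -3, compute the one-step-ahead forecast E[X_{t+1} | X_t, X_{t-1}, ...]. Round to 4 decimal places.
E[X_{t+1} \mid \mathcal F_t] = -1.5310

For an AR(p) model X_t = c + sum_i phi_i X_{t-i} + eps_t, the
one-step-ahead conditional mean is
  E[X_{t+1} | X_t, ...] = c + sum_i phi_i X_{t+1-i}.
Substitute known values:
  E[X_{t+1} | ...] = (-0.148) * (-3) + (0.395) * (-5)
                   = -1.5310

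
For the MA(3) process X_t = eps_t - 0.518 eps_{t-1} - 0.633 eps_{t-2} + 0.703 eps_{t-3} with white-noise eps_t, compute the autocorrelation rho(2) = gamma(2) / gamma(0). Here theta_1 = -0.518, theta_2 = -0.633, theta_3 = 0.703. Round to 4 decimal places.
\rho(2) = -0.4610

For an MA(q) process with theta_0 = 1, the autocovariance is
  gamma(k) = sigma^2 * sum_{i=0..q-k} theta_i * theta_{i+k},
and rho(k) = gamma(k) / gamma(0). Sigma^2 cancels.
  numerator   = (1)*(-0.633) + (-0.518)*(0.703) = -0.997154.
  denominator = (1)^2 + (-0.518)^2 + (-0.633)^2 + (0.703)^2 = 2.163222.
  rho(2) = -0.997154 / 2.163222 = -0.4610.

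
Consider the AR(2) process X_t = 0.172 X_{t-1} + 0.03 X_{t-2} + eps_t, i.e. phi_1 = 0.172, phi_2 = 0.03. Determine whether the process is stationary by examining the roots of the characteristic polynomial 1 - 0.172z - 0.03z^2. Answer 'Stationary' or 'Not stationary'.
\text{Stationary}

The AR(p) characteristic polynomial is P(z) = 1 - 0.172z - 0.03z^2.
Stationarity requires all roots to lie outside the unit circle, i.e. |z| > 1 for every root.
Set 1 + (-0.172) z + (-0.03) z^2 = 0, i.e. a z^2 + b z + c = 0 with a = -0.03, b = -0.172, c = 1.
Discriminant D = b^2 - 4ac = (-0.172)^2 - 4*(-0.03)*1 = 0.029584 - (-0.12) = 0.149584.
D >= 0, so the roots are real: z = (-b +/- sqrt(D)) / (2a) = (0.172 +/- 0.386761) / (-0.06).
  z_1 = (0.172 + 0.386761) / (-0.06) = -9.3127,   |z_1| = 9.3127.
  z_2 = (0.172 - 0.386761) / (-0.06) = 3.5793,   |z_2| = 3.5793.
Moduli of all roots: 9.3127, 3.5793.
All moduli strictly greater than 1? Yes.
Verdict: Stationary.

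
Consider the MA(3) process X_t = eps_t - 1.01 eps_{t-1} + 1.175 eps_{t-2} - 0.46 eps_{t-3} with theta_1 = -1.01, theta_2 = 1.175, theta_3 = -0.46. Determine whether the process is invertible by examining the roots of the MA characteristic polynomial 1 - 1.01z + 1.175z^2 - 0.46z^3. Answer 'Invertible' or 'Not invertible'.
\text{Invertible}

The MA(q) characteristic polynomial is P(z) = 1 - 1.01z + 1.175z^2 - 0.46z^3.
Invertibility requires all roots to lie outside the unit circle, i.e. |z| > 1 for every root.
Degree 3: look for a simple real root z0 first, then factor out (1 - z/z0) and solve the remaining quadratic.
Testing z0 = 2: P(2) = 1 + (-1.01)(2) + (1.175)(2)^2 + (-0.46)(2)^3
  = 1 + (-2.02) + (4.7) + (-3.68) = 0.  So z_0 = 2 is a root, |z_0| = 2.
Divide out the factor (1 - 0.5 z) = (1 - z/z0) (since 1/z0 = 0.5):
  P(z) = (1 - 0.5 z)(1 + (-0.51) z + (0.92) z^2)
  [check: z-coef -0.51 - (0.5) = -1.01; z^2-coef 0.92 - (0.5)(-0.51) = 1.175; z^3-coef -(0.5)(0.92) = -0.46.]
Remaining roots from the quadratic factor 1 + (-0.51) z + (0.92) z^2:
  Set 1 + (-0.51) z + (0.92) z^2 = 0, i.e. a z^2 + b z + c = 0 with a = 0.92, b = -0.51, c = 1.
  Discriminant D = b^2 - 4ac = (-0.51)^2 - 4*(0.92)*1 = 0.2601 - (3.68) = -3.4199.
  D < 0, so the roots are the complex-conjugate pair z = (-b +/- i sqrt(-D)) / (2a) = 0.2772 +/- 1.0051i.
  For a conjugate pair |z|^2 = z * conj(z) = (product of roots) = c/a = 1/(0.92) = 1.086957, so |z| = sqrt(1.086957) = 1.0426 for both roots.
Moduli of all roots: 2.0000, 1.0426, 1.0426.
All moduli strictly greater than 1? Yes.
Verdict: Invertible.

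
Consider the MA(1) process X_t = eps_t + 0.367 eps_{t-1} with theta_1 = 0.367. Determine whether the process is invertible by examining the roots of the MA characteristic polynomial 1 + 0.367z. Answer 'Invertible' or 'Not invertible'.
\text{Invertible}

The MA(q) characteristic polynomial is P(z) = 1 + 0.367z.
Invertibility requires all roots to lie outside the unit circle, i.e. |z| > 1 for every root.
This is linear in z: 1 + (0.367) z = 0  =>  z = -1/(0.367) = -2.724796,  |z| = 2.724796.
Moduli of all roots: 2.7248.
All moduli strictly greater than 1? Yes.
Verdict: Invertible.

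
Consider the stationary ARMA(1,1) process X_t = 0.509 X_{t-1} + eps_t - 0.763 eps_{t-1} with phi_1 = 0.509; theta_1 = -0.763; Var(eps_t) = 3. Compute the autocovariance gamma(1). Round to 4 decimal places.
\gamma(1) = -0.6290

Multiply the model equation by X_{t-k} and take expectations. With theta_0 = psi_0 = 1 and psi_j the MA(infinity) weights, this gives
  gamma(k) - sum_i phi_i gamma(k-i) = c_k,
  c_k = sigma^2 * sum_{j=k..q} theta_j psi_{j-k}   (c_k = 0 for k > q),
using gamma(-m) = gamma(m).
psi-weights needed (psi_j = theta_j + sum_i phi_i psi_{j-i}):
  psi_1 = theta_1 + phi_1 = -0.763 + (0.509) = -0.254
Right-hand sides:
  c_0 = sigma^2 (1 + theta_1 psi_1) = 3 * (1 + (-0.763)(-0.254)) = 3 * 1.193802 = 3.581406
  c_1 = sigma^2 theta_1 = 3 * (-0.763) = -2.289
  c_2 = 0
Equations for k = 0 and k = 1 (AR order 1):
  gamma(0) = phi_1 gamma(1) + c_0
  gamma(1) = phi_1 gamma(0) + c_1
Substituting the second into the first: gamma(0) (1 - phi_1^2) = c_0 + phi_1 c_1, so
  gamma(0) = (c_0 + phi_1 c_1) / (1 - phi_1^2) = (3.581406 + (0.509)(-2.289)) / (1 - (0.509)^2) = 2.416305 / 0.740919 = 3.261227.
  gamma(1) = phi_1 gamma(0) + c_1 = (0.509)(3.261227) + (-2.289) = -0.629035.
Therefore gamma(1) = -0.6290 (to 4 decimal places).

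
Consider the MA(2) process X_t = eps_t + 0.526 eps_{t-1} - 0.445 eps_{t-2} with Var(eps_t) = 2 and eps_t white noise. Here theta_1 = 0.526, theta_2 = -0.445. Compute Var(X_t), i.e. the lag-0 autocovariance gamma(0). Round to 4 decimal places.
\gamma(0) = 2.9494

For an MA(q) process X_t = eps_t + sum_i theta_i eps_{t-i} with
Var(eps_t) = sigma^2, the variance is
  gamma(0) = sigma^2 * (1 + sum_i theta_i^2).
  sum_i theta_i^2 = (0.526)^2 + (-0.445)^2 = 0.276676 + 0.198025 = 0.474701.
  gamma(0) = 2 * (1 + 0.474701) = 2 * 1.474701 = 2.949402, which rounds to 2.9494.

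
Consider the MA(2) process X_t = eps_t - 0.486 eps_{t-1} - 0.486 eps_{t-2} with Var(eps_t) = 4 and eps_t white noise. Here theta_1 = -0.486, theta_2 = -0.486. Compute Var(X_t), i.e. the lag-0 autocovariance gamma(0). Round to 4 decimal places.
\gamma(0) = 5.8896

For an MA(q) process X_t = eps_t + sum_i theta_i eps_{t-i} with
Var(eps_t) = sigma^2, the variance is
  gamma(0) = sigma^2 * (1 + sum_i theta_i^2).
  sum_i theta_i^2 = (-0.486)^2 + (-0.486)^2 = 0.236196 + 0.236196 = 0.472392.
  gamma(0) = 4 * (1 + 0.472392) = 4 * 1.472392 = 5.889568, which rounds to 5.8896.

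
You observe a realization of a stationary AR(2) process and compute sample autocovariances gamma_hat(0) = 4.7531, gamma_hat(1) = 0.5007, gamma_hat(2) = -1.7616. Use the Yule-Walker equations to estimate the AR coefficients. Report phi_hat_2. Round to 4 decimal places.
\hat\phi_{2} = -0.3860

The Yule-Walker equations for an AR(p) process read, in matrix form,
  Gamma_p phi = r_p,   with   (Gamma_p)_{ij} = gamma(|i - j|),
                       (r_p)_i = gamma(i),   i,j = 1..p.
Substitute the sample gammas (Toeplitz matrix and right-hand side of size 2):
  Gamma_p = [[4.7531, 0.5007], [0.5007, 4.7531]]
  r_p     = [0.5007, -1.7616]
Written out:
  4.7531 phi_1 + 0.5007 phi_2 = 0.5007
  0.5007 phi_1 + 4.7531 phi_2 = -1.7616
Solve by Cramer's rule:
  det = gamma(0)^2 - gamma(1)^2 = (4.7531)^2 - (0.5007)^2 = 22.59195961 - 0.25070049 = 22.34125912
  phi_hat_1 = [gamma(1) gamma(0) - gamma(1) gamma(2)] / det = [(0.5007)(4.7531) - (0.5007)(-1.7616)] / 22.34125912 = 3.26191029 / 22.34125912 = 0.146
  phi_hat_2 = [gamma(0) gamma(2) - gamma(1)^2] / det = [(4.7531)(-1.7616) - (0.5007)^2] / 22.34125912 = -8.62376145 / 22.34125912 = -0.386
So phi_hat = [0.1460, -0.3860].
Therefore phi_hat_2 = -0.3860.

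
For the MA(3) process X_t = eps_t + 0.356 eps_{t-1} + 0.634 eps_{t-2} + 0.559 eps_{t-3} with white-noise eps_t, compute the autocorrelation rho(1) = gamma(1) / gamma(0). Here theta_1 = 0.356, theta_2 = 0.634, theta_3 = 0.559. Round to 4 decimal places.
\rho(1) = 0.5084

For an MA(q) process with theta_0 = 1, the autocovariance is
  gamma(k) = sigma^2 * sum_{i=0..q-k} theta_i * theta_{i+k},
and rho(k) = gamma(k) / gamma(0). Sigma^2 cancels.
  numerator   = (1)*(0.356) + (0.356)*(0.634) + (0.634)*(0.559) = 0.93611.
  denominator = (1)^2 + (0.356)^2 + (0.634)^2 + (0.559)^2 = 1.841173.
  rho(1) = 0.93611 / 1.841173 = 0.5084.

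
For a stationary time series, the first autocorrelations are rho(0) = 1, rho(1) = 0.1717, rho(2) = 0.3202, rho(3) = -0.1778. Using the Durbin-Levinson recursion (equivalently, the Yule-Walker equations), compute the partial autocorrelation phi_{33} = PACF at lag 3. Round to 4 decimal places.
\phi_{33} = -0.3031

The PACF at lag k is phi_{kk}, the last component of the solution
to the Yule-Walker system G_k phi = r_k where
  (G_k)_{ij} = rho(|i - j|), (r_k)_i = rho(i), i,j = 1..k.
Equivalently, Durbin-Levinson gives phi_{kk} iteratively:
  phi_{11} = rho(1)
  phi_{kk} = [rho(k) - sum_{j=1..k-1} phi_{k-1,j} rho(k-j)]
            / [1 - sum_{j=1..k-1} phi_{k-1,j} rho(j)],
  phi_{k,j} = phi_{k-1,j} - phi_{kk} phi_{k-1,k-j},  j = 1..k-1.
Step k = 1:
  phi_11 = rho(1) = 0.1717.
Step k = 2:
  phi_22 = [rho(2) - phi_11 rho(1)] / [1 - phi_11 rho(1)] = [0.3202 - (0.1717)(0.1717)] / [1 - (0.1717)(0.1717)]
         = 0.29071911 / 0.97051911 = 0.29955.
  Update: phi_21 = phi_11 - phi_22 phi_11 = 0.1717 - (0.29955)(0.1717) = 0.120267.
Step k = 3:
  phi_33 = [rho(3) - phi_21 rho(2) - phi_22 rho(1)] / [1 - phi_21 rho(1) - phi_22 rho(2)]
    numerator   = -0.1778 - (0.120267)(0.3202) - (0.29955)(0.1717) = -0.26774233
    denominator = 1 - (0.120267)(0.1717) - (0.29955)(0.3202) = 0.88343417
  phi_33 = -0.26774233 / 0.88343417 = -0.3031.
Therefore phi_{33} = -0.3031.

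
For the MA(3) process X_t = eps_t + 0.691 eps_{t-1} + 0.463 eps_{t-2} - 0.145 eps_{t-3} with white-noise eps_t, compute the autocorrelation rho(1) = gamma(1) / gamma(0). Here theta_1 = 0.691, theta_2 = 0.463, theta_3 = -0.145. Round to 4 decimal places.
\rho(1) = 0.5510

For an MA(q) process with theta_0 = 1, the autocovariance is
  gamma(k) = sigma^2 * sum_{i=0..q-k} theta_i * theta_{i+k},
and rho(k) = gamma(k) / gamma(0). Sigma^2 cancels.
  numerator   = (1)*(0.691) + (0.691)*(0.463) + (0.463)*(-0.145) = 0.943798.
  denominator = (1)^2 + (0.691)^2 + (0.463)^2 + (-0.145)^2 = 1.712875.
  rho(1) = 0.943798 / 1.712875 = 0.5510.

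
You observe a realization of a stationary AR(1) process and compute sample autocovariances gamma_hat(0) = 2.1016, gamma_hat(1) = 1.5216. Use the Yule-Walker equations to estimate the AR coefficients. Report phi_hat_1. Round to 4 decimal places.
\hat\phi_{1} = 0.7240

The Yule-Walker equations for an AR(p) process read, in matrix form,
  Gamma_p phi = r_p,   with   (Gamma_p)_{ij} = gamma(|i - j|),
                       (r_p)_i = gamma(i),   i,j = 1..p.
Substitute the sample gammas (Toeplitz matrix and right-hand side of size 1):
  Gamma_p = [[2.1016]]
  r_p     = [1.5216]
With p = 1 this is the single equation gamma(0) phi_1 = gamma(1):
  phi_hat_1 = gamma(1) / gamma(0) = 1.5216 / 2.1016 = 0.7240.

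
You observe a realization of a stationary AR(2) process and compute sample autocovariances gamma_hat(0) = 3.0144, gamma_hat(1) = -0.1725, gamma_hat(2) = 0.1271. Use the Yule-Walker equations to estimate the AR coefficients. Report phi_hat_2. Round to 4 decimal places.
\hat\phi_{2} = 0.0390

The Yule-Walker equations for an AR(p) process read, in matrix form,
  Gamma_p phi = r_p,   with   (Gamma_p)_{ij} = gamma(|i - j|),
                       (r_p)_i = gamma(i),   i,j = 1..p.
Substitute the sample gammas (Toeplitz matrix and right-hand side of size 2):
  Gamma_p = [[3.0144, -0.1725], [-0.1725, 3.0144]]
  r_p     = [-0.1725, 0.1271]
Written out:
  3.0144 phi_1 - 0.1725 phi_2 = -0.1725
  -0.1725 phi_1 + 3.0144 phi_2 = 0.1271
Solve by Cramer's rule:
  det = gamma(0)^2 - gamma(1)^2 = (3.0144)^2 - (-0.1725)^2 = 9.08660736 - 0.02975625 = 9.05685111
  phi_hat_1 = [gamma(1) gamma(0) - gamma(1) gamma(2)] / det = [(-0.1725)(3.0144) - (-0.1725)(0.1271)] / 9.05685111 = -0.49805925 / 9.05685111 = -0.055
  phi_hat_2 = [gamma(0) gamma(2) - gamma(1)^2] / det = [(3.0144)(0.1271) - (-0.1725)^2] / 9.05685111 = 0.35337399 / 9.05685111 = 0.039
So phi_hat = [-0.0550, 0.0390].
Therefore phi_hat_2 = 0.0390.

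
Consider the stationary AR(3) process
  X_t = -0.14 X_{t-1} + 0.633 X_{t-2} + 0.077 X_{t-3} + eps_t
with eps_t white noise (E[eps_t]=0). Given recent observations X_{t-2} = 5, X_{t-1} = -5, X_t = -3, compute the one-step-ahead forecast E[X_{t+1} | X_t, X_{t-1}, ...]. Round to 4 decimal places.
E[X_{t+1} \mid \mathcal F_t] = -2.3600

For an AR(p) model X_t = c + sum_i phi_i X_{t-i} + eps_t, the
one-step-ahead conditional mean is
  E[X_{t+1} | X_t, ...] = c + sum_i phi_i X_{t+1-i}.
Substitute known values:
  E[X_{t+1} | ...] = (-0.14) * (-3) + (0.633) * (-5) + (0.077) * (5)
                   = -2.3600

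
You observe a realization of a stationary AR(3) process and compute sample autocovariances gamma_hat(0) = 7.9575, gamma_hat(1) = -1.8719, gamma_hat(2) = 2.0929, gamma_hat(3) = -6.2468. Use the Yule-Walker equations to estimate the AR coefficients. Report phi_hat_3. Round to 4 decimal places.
\hat\phi_{3} = -0.7620

The Yule-Walker equations for an AR(p) process read, in matrix form,
  Gamma_p phi = r_p,   with   (Gamma_p)_{ij} = gamma(|i - j|),
                       (r_p)_i = gamma(i),   i,j = 1..p.
Substitute the sample gammas (Toeplitz matrix and right-hand side of size 3):
  Gamma_p = [[7.9575, -1.8719, 2.0929], [-1.8719, 7.9575, -1.8719], [2.0929, -1.8719, 7.9575]]
  r_p     = [-1.8719, 2.0929, -6.2468]
Written out (R1..R3):
  (R1) 7.9575 phi_1 - 1.8719 phi_2 + 2.0929 phi_3 = -1.8719
  (R2) -1.8719 phi_1 + 7.9575 phi_2 - 1.8719 phi_3 = 2.0929
  (R3) 2.0929 phi_1 - 1.8719 phi_2 + 7.9575 phi_3 = -6.2468
Gaussian elimination:
  R2 <- R2 - (-1.8719/7.9575) R1 = R2 - (-0.235237) R1:  7.517159 phi_2 - 1.379572 phi_3 = 1.652559
  R3 <- R3 - (2.0929/7.9575) R1 = R3 - (0.26301) R1:  -1.379572 phi_2 + 7.407047 phi_3 = -5.754472
  R3 <- R3 - (-1.379572/7.517159) R2 = R3 - (-0.183523) R2:  7.153864 phi_3 = -5.451189
Back-substitution:
  phi_hat_3 = -5.451189 / 7.153864 = -0.761992
  phi_hat_2 = (1.652559 - (-1.379572)(-0.761992)) / 7.517159 = 0.079995
  phi_hat_1 = (-1.8719 - (-1.8719)(0.079995) - (2.0929)(-0.761992)) / 7.9575 = -0.016008
So phi_hat = [-0.0160, 0.0800, -0.7620].
Therefore phi_hat_3 = -0.7620.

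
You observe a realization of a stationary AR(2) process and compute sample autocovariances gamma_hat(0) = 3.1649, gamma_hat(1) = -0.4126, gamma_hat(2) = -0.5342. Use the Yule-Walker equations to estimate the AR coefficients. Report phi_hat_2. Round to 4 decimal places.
\hat\phi_{2} = -0.1890

The Yule-Walker equations for an AR(p) process read, in matrix form,
  Gamma_p phi = r_p,   with   (Gamma_p)_{ij} = gamma(|i - j|),
                       (r_p)_i = gamma(i),   i,j = 1..p.
Substitute the sample gammas (Toeplitz matrix and right-hand side of size 2):
  Gamma_p = [[3.1649, -0.4126], [-0.4126, 3.1649]]
  r_p     = [-0.4126, -0.5342]
Written out:
  3.1649 phi_1 - 0.4126 phi_2 = -0.4126
  -0.4126 phi_1 + 3.1649 phi_2 = -0.5342
Solve by Cramer's rule:
  det = gamma(0)^2 - gamma(1)^2 = (3.1649)^2 - (-0.4126)^2 = 10.01659201 - 0.17023876 = 9.84635325
  phi_hat_1 = [gamma(1) gamma(0) - gamma(1) gamma(2)] / det = [(-0.4126)(3.1649) - (-0.4126)(-0.5342)] / 9.84635325 = -1.52624866 / 9.84635325 = -0.155
  phi_hat_2 = [gamma(0) gamma(2) - gamma(1)^2] / det = [(3.1649)(-0.5342) - (-0.4126)^2] / 9.84635325 = -1.86092834 / 9.84635325 = -0.189
So phi_hat = [-0.1550, -0.1890].
Therefore phi_hat_2 = -0.1890.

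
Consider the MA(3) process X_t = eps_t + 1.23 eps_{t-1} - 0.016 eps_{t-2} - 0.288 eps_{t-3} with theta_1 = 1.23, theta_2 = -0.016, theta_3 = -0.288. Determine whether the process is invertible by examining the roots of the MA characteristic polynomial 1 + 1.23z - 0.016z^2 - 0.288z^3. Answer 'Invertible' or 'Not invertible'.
\text{Invertible}

The MA(q) characteristic polynomial is P(z) = 1 + 1.23z - 0.016z^2 - 0.288z^3.
Invertibility requires all roots to lie outside the unit circle, i.e. |z| > 1 for every root.
Degree 3: look for a simple real root z0 first, then factor out (1 - z/z0) and solve the remaining quadratic.
Testing z0 = -1.25: P(-1.25) = 1 + (1.23)(-1.25) + (-0.016)(-1.25)^2 + (-0.288)(-1.25)^3
  = 1 + (-1.5375) + (-0.025) + (0.5625) = 0.  So z_0 = -1.25 is a root, |z_0| = 1.25.
Divide out the factor (1 + 0.8 z) = (1 - z/z0) (since 1/z0 = -0.8):
  P(z) = (1 + 0.8 z)(1 + (0.43) z + (-0.36) z^2)
  [check: z-coef 0.43 - (-0.8) = 1.23; z^2-coef -0.36 - (-0.8)(0.43) = -0.016; z^3-coef -(-0.8)(-0.36) = -0.288.]
Remaining roots from the quadratic factor 1 + (0.43) z + (-0.36) z^2:
  Set 1 + (0.43) z + (-0.36) z^2 = 0, i.e. a z^2 + b z + c = 0 with a = -0.36, b = 0.43, c = 1.
  Discriminant D = b^2 - 4ac = (0.43)^2 - 4*(-0.36)*1 = 0.1849 - (-1.44) = 1.6249.
  D >= 0, so the roots are real: z = (-b +/- sqrt(D)) / (2a) = (-0.43 +/- 1.274716) / (-0.72).
    z_1 = (-0.43 + 1.274716) / (-0.72) = -1.1732,   |z_1| = 1.1732.
    z_2 = (-0.43 - 1.274716) / (-0.72) = 2.3677,   |z_2| = 2.3677.
Moduli of all roots: 1.2500, 1.1732, 2.3677.
All moduli strictly greater than 1? Yes.
Verdict: Invertible.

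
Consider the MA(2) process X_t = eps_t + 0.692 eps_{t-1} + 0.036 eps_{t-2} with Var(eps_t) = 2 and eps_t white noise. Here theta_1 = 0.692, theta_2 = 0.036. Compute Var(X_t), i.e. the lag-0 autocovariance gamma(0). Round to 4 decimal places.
\gamma(0) = 2.9603

For an MA(q) process X_t = eps_t + sum_i theta_i eps_{t-i} with
Var(eps_t) = sigma^2, the variance is
  gamma(0) = sigma^2 * (1 + sum_i theta_i^2).
  sum_i theta_i^2 = (0.692)^2 + (0.036)^2 = 0.478864 + 0.001296 = 0.48016.
  gamma(0) = 2 * (1 + 0.48016) = 2 * 1.48016 = 2.96032, which rounds to 2.9603.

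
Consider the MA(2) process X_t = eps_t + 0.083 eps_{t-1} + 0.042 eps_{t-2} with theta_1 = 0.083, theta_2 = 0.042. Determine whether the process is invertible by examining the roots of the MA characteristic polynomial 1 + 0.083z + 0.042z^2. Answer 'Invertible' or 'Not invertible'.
\text{Invertible}

The MA(q) characteristic polynomial is P(z) = 1 + 0.083z + 0.042z^2.
Invertibility requires all roots to lie outside the unit circle, i.e. |z| > 1 for every root.
Set 1 + (0.083) z + (0.042) z^2 = 0, i.e. a z^2 + b z + c = 0 with a = 0.042, b = 0.083, c = 1.
Discriminant D = b^2 - 4ac = (0.083)^2 - 4*(0.042)*1 = 0.006889 - (0.168) = -0.161111.
D < 0, so the roots are the complex-conjugate pair z = (-b +/- i sqrt(-D)) / (2a) = -0.9881 +/- 4.7784i.
For a conjugate pair |z|^2 = z * conj(z) = (product of roots) = c/a = 1/(0.042) = 23.809524, so |z| = sqrt(23.809524) = 4.8795 for both roots.
Moduli of all roots: 4.8795, 4.8795.
All moduli strictly greater than 1? Yes.
Verdict: Invertible.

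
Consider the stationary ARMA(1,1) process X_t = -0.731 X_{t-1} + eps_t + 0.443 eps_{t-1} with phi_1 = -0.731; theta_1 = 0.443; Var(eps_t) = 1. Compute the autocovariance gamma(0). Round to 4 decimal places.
\gamma(0) = 1.1781

Multiply the model equation by X_{t-k} and take expectations. With theta_0 = psi_0 = 1 and psi_j the MA(infinity) weights, this gives
  gamma(k) - sum_i phi_i gamma(k-i) = c_k,
  c_k = sigma^2 * sum_{j=k..q} theta_j psi_{j-k}   (c_k = 0 for k > q),
using gamma(-m) = gamma(m).
psi-weights needed (psi_j = theta_j + sum_i phi_i psi_{j-i}):
  psi_1 = theta_1 + phi_1 = 0.443 + (-0.731) = -0.288
Right-hand sides:
  c_0 = sigma^2 (1 + theta_1 psi_1) = 1 * (1 + (0.443)(-0.288)) = 1 * 0.872416 = 0.872416
  c_1 = sigma^2 theta_1 = 1 * (0.443) = 0.443
  c_2 = 0
Equations for k = 0 and k = 1 (AR order 1):
  gamma(0) = phi_1 gamma(1) + c_0
  gamma(1) = phi_1 gamma(0) + c_1
Substituting the second into the first: gamma(0) (1 - phi_1^2) = c_0 + phi_1 c_1, so
  gamma(0) = (c_0 + phi_1 c_1) / (1 - phi_1^2) = (0.872416 + (-0.731)(0.443)) / (1 - (-0.731)^2) = 0.548583 / 0.465639 = 1.178129.
Therefore gamma(0) = 1.1781 (to 4 decimal places).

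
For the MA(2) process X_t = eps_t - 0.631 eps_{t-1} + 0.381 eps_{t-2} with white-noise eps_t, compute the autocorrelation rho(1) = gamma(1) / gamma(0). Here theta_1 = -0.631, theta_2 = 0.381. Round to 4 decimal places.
\rho(1) = -0.5646

For an MA(q) process with theta_0 = 1, the autocovariance is
  gamma(k) = sigma^2 * sum_{i=0..q-k} theta_i * theta_{i+k},
and rho(k) = gamma(k) / gamma(0). Sigma^2 cancels.
  numerator   = (1)*(-0.631) + (-0.631)*(0.381) = -0.871411.
  denominator = (1)^2 + (-0.631)^2 + (0.381)^2 = 1.543322.
  rho(1) = -0.871411 / 1.543322 = -0.5646.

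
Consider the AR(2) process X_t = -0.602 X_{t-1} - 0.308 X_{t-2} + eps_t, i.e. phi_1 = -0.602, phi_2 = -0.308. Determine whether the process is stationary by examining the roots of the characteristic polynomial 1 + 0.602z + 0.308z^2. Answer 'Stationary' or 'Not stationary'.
\text{Stationary}

The AR(p) characteristic polynomial is P(z) = 1 + 0.602z + 0.308z^2.
Stationarity requires all roots to lie outside the unit circle, i.e. |z| > 1 for every root.
Set 1 + (0.602) z + (0.308) z^2 = 0, i.e. a z^2 + b z + c = 0 with a = 0.308, b = 0.602, c = 1.
Discriminant D = b^2 - 4ac = (0.602)^2 - 4*(0.308)*1 = 0.362404 - (1.232) = -0.869596.
D < 0, so the roots are the complex-conjugate pair z = (-b +/- i sqrt(-D)) / (2a) = -0.9773 +/- 1.5138i.
For a conjugate pair |z|^2 = z * conj(z) = (product of roots) = c/a = 1/(0.308) = 3.246753, so |z| = sqrt(3.246753) = 1.8019 for both roots.
Moduli of all roots: 1.8019, 1.8019.
All moduli strictly greater than 1? Yes.
Verdict: Stationary.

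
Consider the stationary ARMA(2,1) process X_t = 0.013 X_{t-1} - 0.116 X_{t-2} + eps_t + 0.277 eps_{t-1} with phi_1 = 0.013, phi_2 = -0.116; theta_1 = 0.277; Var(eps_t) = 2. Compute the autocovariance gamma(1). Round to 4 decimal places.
\gamma(1) = 0.5220

Multiply the model equation by X_{t-k} and take expectations. With theta_0 = psi_0 = 1 and psi_j the MA(infinity) weights, this gives
  gamma(k) - sum_i phi_i gamma(k-i) = c_k,
  c_k = sigma^2 * sum_{j=k..q} theta_j psi_{j-k}   (c_k = 0 for k > q),
using gamma(-m) = gamma(m).
psi-weights needed (psi_j = theta_j + sum_i phi_i psi_{j-i}):
  psi_1 = theta_1 + phi_1 = 0.277 + (0.013) = 0.29
Right-hand sides:
  c_0 = sigma^2 (1 + theta_1 psi_1) = 2 * (1 + (0.277)(0.29)) = 2 * 1.08033 = 2.16066
  c_1 = sigma^2 theta_1 = 2 * (0.277) = 0.554
  c_2 = 0
Equations for k = 0, 1, 2 (AR order 2, c_2 = 0):
  (E0) gamma(0) = phi_1 gamma(1) + phi_2 gamma(2) + c_0
  (E1) gamma(1) = phi_1 gamma(0) + phi_2 gamma(1) + c_1
  (E2) gamma(2) = phi_1 gamma(1) + phi_2 gamma(0)
From (E1): gamma(1) = A gamma(0) + B with
  A = phi_1 / (1 - phi_2) = 0.013 / 1.116 = 0.011649,   B = c_1 / (1 - phi_2) = 0.554 / 1.116 = 0.496416.
Insert (E2) into (E0): gamma(0) (1 - phi_2^2) = phi_1 (1 + phi_2) gamma(1) + c_0.
  phi_1 (1 + phi_2) = (0.013)(0.884) = 0.011492,   1 - phi_2^2 = 0.986544.
Replace gamma(1) by A gamma(0) + B and collect gamma(0):
  gamma(0) [0.986544 - (0.011492)(0.011649)] = (0.011492)(0.496416) + 2.16066
  gamma(0) * 0.98641 = 2.166365
  gamma(0) = 2.166365 / 0.98641 = 2.196211.
  gamma(1) = A gamma(0) + B = (0.011649)(2.196211) + (0.496416) = 0.521999.
Therefore gamma(1) = 0.5220 (to 4 decimal places).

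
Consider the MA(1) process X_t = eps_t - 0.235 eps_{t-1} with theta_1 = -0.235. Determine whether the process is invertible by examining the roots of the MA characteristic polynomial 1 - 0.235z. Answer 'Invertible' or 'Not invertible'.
\text{Invertible}

The MA(q) characteristic polynomial is P(z) = 1 - 0.235z.
Invertibility requires all roots to lie outside the unit circle, i.e. |z| > 1 for every root.
This is linear in z: 1 + (-0.235) z = 0  =>  z = -1/(-0.235) = 4.255319,  |z| = 4.255319.
Moduli of all roots: 4.2553.
All moduli strictly greater than 1? Yes.
Verdict: Invertible.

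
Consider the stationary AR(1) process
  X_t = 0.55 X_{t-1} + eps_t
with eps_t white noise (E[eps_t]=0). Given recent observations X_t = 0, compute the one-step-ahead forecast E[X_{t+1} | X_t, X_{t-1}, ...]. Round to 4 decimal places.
E[X_{t+1} \mid \mathcal F_t] = 0.0000

For an AR(p) model X_t = c + sum_i phi_i X_{t-i} + eps_t, the
one-step-ahead conditional mean is
  E[X_{t+1} | X_t, ...] = c + sum_i phi_i X_{t+1-i}.
Substitute known values:
  E[X_{t+1} | ...] = (0.55) * (0)
                   = 0.0000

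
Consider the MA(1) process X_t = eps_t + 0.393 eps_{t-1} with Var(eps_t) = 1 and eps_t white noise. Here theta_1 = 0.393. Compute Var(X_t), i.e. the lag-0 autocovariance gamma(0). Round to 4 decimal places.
\gamma(0) = 1.1544

For an MA(q) process X_t = eps_t + sum_i theta_i eps_{t-i} with
Var(eps_t) = sigma^2, the variance is
  gamma(0) = sigma^2 * (1 + sum_i theta_i^2).
  sum_i theta_i^2 = (0.393)^2 = 0.154449.
  gamma(0) = 1 * (1 + 0.154449) = 1 * 1.154449 = 1.154449, which rounds to 1.1544.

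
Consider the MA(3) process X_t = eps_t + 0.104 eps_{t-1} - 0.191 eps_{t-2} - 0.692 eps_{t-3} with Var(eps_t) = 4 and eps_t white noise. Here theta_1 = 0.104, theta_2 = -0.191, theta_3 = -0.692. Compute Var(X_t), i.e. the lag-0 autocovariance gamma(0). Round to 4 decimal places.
\gamma(0) = 6.1046

For an MA(q) process X_t = eps_t + sum_i theta_i eps_{t-i} with
Var(eps_t) = sigma^2, the variance is
  gamma(0) = sigma^2 * (1 + sum_i theta_i^2).
  sum_i theta_i^2 = (0.104)^2 + (-0.191)^2 + (-0.692)^2 = 0.010816 + 0.036481 + 0.478864 = 0.526161.
  gamma(0) = 4 * (1 + 0.526161) = 4 * 1.526161 = 6.104644, which rounds to 6.1046.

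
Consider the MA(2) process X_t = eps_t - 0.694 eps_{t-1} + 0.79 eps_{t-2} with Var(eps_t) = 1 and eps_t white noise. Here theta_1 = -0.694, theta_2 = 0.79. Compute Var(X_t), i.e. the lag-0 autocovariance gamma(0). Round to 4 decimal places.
\gamma(0) = 2.1057

For an MA(q) process X_t = eps_t + sum_i theta_i eps_{t-i} with
Var(eps_t) = sigma^2, the variance is
  gamma(0) = sigma^2 * (1 + sum_i theta_i^2).
  sum_i theta_i^2 = (-0.694)^2 + (0.79)^2 = 0.481636 + 0.6241 = 1.105736.
  gamma(0) = 1 * (1 + 1.105736) = 1 * 2.105736 = 2.105736, which rounds to 2.1057.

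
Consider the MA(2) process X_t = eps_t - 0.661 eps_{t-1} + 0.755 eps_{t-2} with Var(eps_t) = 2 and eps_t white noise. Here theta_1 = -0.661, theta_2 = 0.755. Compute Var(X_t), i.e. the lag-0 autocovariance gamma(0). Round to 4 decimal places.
\gamma(0) = 4.0139

For an MA(q) process X_t = eps_t + sum_i theta_i eps_{t-i} with
Var(eps_t) = sigma^2, the variance is
  gamma(0) = sigma^2 * (1 + sum_i theta_i^2).
  sum_i theta_i^2 = (-0.661)^2 + (0.755)^2 = 0.436921 + 0.570025 = 1.006946.
  gamma(0) = 2 * (1 + 1.006946) = 2 * 2.006946 = 4.013892, which rounds to 4.0139.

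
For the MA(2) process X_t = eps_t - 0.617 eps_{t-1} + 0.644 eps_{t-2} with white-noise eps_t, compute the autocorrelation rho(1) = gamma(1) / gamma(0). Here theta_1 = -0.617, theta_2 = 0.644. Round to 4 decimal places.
\rho(1) = -0.5650

For an MA(q) process with theta_0 = 1, the autocovariance is
  gamma(k) = sigma^2 * sum_{i=0..q-k} theta_i * theta_{i+k},
and rho(k) = gamma(k) / gamma(0). Sigma^2 cancels.
  numerator   = (1)*(-0.617) + (-0.617)*(0.644) = -1.014348.
  denominator = (1)^2 + (-0.617)^2 + (0.644)^2 = 1.795425.
  rho(1) = -1.014348 / 1.795425 = -0.5650.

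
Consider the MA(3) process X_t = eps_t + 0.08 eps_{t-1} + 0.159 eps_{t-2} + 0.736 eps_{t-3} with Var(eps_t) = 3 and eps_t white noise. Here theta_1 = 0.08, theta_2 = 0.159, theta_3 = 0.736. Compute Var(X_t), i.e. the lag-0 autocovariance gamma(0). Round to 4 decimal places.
\gamma(0) = 4.7201

For an MA(q) process X_t = eps_t + sum_i theta_i eps_{t-i} with
Var(eps_t) = sigma^2, the variance is
  gamma(0) = sigma^2 * (1 + sum_i theta_i^2).
  sum_i theta_i^2 = (0.08)^2 + (0.159)^2 + (0.736)^2 = 0.0064 + 0.025281 + 0.541696 = 0.573377.
  gamma(0) = 3 * (1 + 0.573377) = 3 * 1.573377 = 4.720131, which rounds to 4.7201.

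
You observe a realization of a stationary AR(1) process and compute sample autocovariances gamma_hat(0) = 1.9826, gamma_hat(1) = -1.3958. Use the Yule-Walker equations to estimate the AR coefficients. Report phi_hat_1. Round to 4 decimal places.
\hat\phi_{1} = -0.7040

The Yule-Walker equations for an AR(p) process read, in matrix form,
  Gamma_p phi = r_p,   with   (Gamma_p)_{ij} = gamma(|i - j|),
                       (r_p)_i = gamma(i),   i,j = 1..p.
Substitute the sample gammas (Toeplitz matrix and right-hand side of size 1):
  Gamma_p = [[1.9826]]
  r_p     = [-1.3958]
With p = 1 this is the single equation gamma(0) phi_1 = gamma(1):
  phi_hat_1 = gamma(1) / gamma(0) = -1.3958 / 1.9826 = -0.7040.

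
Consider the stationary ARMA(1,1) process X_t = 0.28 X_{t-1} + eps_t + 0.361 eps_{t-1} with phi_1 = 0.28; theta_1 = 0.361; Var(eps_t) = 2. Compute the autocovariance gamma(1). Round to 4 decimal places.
\gamma(1) = 1.5317

Multiply the model equation by X_{t-k} and take expectations. With theta_0 = psi_0 = 1 and psi_j the MA(infinity) weights, this gives
  gamma(k) - sum_i phi_i gamma(k-i) = c_k,
  c_k = sigma^2 * sum_{j=k..q} theta_j psi_{j-k}   (c_k = 0 for k > q),
using gamma(-m) = gamma(m).
psi-weights needed (psi_j = theta_j + sum_i phi_i psi_{j-i}):
  psi_1 = theta_1 + phi_1 = 0.361 + (0.28) = 0.641
Right-hand sides:
  c_0 = sigma^2 (1 + theta_1 psi_1) = 2 * (1 + (0.361)(0.641)) = 2 * 1.231401 = 2.462802
  c_1 = sigma^2 theta_1 = 2 * (0.361) = 0.722
  c_2 = 0
Equations for k = 0 and k = 1 (AR order 1):
  gamma(0) = phi_1 gamma(1) + c_0
  gamma(1) = phi_1 gamma(0) + c_1
Substituting the second into the first: gamma(0) (1 - phi_1^2) = c_0 + phi_1 c_1, so
  gamma(0) = (c_0 + phi_1 c_1) / (1 - phi_1^2) = (2.462802 + (0.28)(0.722)) / (1 - (0.28)^2) = 2.664962 / 0.9216 = 2.891669.
  gamma(1) = phi_1 gamma(0) + c_1 = (0.28)(2.891669) + (0.722) = 1.531667.
Therefore gamma(1) = 1.5317 (to 4 decimal places).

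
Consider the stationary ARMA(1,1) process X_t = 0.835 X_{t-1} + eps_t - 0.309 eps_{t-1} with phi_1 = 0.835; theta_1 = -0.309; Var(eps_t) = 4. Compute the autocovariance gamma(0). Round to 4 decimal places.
\gamma(0) = 7.6552

Multiply the model equation by X_{t-k} and take expectations. With theta_0 = psi_0 = 1 and psi_j the MA(infinity) weights, this gives
  gamma(k) - sum_i phi_i gamma(k-i) = c_k,
  c_k = sigma^2 * sum_{j=k..q} theta_j psi_{j-k}   (c_k = 0 for k > q),
using gamma(-m) = gamma(m).
psi-weights needed (psi_j = theta_j + sum_i phi_i psi_{j-i}):
  psi_1 = theta_1 + phi_1 = -0.309 + (0.835) = 0.526
Right-hand sides:
  c_0 = sigma^2 (1 + theta_1 psi_1) = 4 * (1 + (-0.309)(0.526)) = 4 * 0.837466 = 3.349864
  c_1 = sigma^2 theta_1 = 4 * (-0.309) = -1.236
  c_2 = 0
Equations for k = 0 and k = 1 (AR order 1):
  gamma(0) = phi_1 gamma(1) + c_0
  gamma(1) = phi_1 gamma(0) + c_1
Substituting the second into the first: gamma(0) (1 - phi_1^2) = c_0 + phi_1 c_1, so
  gamma(0) = (c_0 + phi_1 c_1) / (1 - phi_1^2) = (3.349864 + (0.835)(-1.236)) / (1 - (0.835)^2) = 2.317804 / 0.302775 = 7.655203.
Therefore gamma(0) = 7.6552 (to 4 decimal places).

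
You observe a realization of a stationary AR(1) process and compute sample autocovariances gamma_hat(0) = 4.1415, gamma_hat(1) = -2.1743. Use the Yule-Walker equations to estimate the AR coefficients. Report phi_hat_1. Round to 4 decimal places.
\hat\phi_{1} = -0.5250

The Yule-Walker equations for an AR(p) process read, in matrix form,
  Gamma_p phi = r_p,   with   (Gamma_p)_{ij} = gamma(|i - j|),
                       (r_p)_i = gamma(i),   i,j = 1..p.
Substitute the sample gammas (Toeplitz matrix and right-hand side of size 1):
  Gamma_p = [[4.1415]]
  r_p     = [-2.1743]
With p = 1 this is the single equation gamma(0) phi_1 = gamma(1):
  phi_hat_1 = gamma(1) / gamma(0) = -2.1743 / 4.1415 = -0.5250.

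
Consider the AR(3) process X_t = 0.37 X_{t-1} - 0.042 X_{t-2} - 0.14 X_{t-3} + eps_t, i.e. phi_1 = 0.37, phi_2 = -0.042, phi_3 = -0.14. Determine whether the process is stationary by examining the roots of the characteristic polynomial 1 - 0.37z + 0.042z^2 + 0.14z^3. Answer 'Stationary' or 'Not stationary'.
\text{Stationary}

The AR(p) characteristic polynomial is P(z) = 1 - 0.37z + 0.042z^2 + 0.14z^3.
Stationarity requires all roots to lie outside the unit circle, i.e. |z| > 1 for every root.
Degree 3: look for a simple real root z0 first, then factor out (1 - z/z0) and solve the remaining quadratic.
Testing z0 = -2.5: P(-2.5) = 1 + (-0.37)(-2.5) + (0.042)(-2.5)^2 + (0.14)(-2.5)^3
  = 1 + (0.925) + (0.2625) + (-2.1875) = 0.  So z_0 = -2.5 is a root, |z_0| = 2.5.
Divide out the factor (1 + 0.4 z) = (1 - z/z0) (since 1/z0 = -0.4):
  P(z) = (1 + 0.4 z)(1 + (-0.77) z + (0.35) z^2)
  [check: z-coef -0.77 - (-0.4) = -0.37; z^2-coef 0.35 - (-0.4)(-0.77) = 0.042; z^3-coef -(-0.4)(0.35) = 0.14.]
Remaining roots from the quadratic factor 1 + (-0.77) z + (0.35) z^2:
  Set 1 + (-0.77) z + (0.35) z^2 = 0, i.e. a z^2 + b z + c = 0 with a = 0.35, b = -0.77, c = 1.
  Discriminant D = b^2 - 4ac = (-0.77)^2 - 4*(0.35)*1 = 0.5929 - (1.4) = -0.8071.
  D < 0, so the roots are the complex-conjugate pair z = (-b +/- i sqrt(-D)) / (2a) = 1.1 +/- 1.2834i.
  For a conjugate pair |z|^2 = z * conj(z) = (product of roots) = c/a = 1/(0.35) = 2.857143, so |z| = sqrt(2.857143) = 1.6903 for both roots.
Moduli of all roots: 2.5000, 1.6903, 1.6903.
All moduli strictly greater than 1? Yes.
Verdict: Stationary.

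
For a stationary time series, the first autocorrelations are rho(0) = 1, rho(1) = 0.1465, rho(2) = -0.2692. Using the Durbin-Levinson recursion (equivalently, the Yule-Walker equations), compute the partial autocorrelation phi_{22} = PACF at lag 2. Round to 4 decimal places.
\phi_{22} = -0.2970

The PACF at lag k is phi_{kk}, the last component of the solution
to the Yule-Walker system G_k phi = r_k where
  (G_k)_{ij} = rho(|i - j|), (r_k)_i = rho(i), i,j = 1..k.
Equivalently, Durbin-Levinson gives phi_{kk} iteratively:
  phi_{11} = rho(1)
  phi_{kk} = [rho(k) - sum_{j=1..k-1} phi_{k-1,j} rho(k-j)]
            / [1 - sum_{j=1..k-1} phi_{k-1,j} rho(j)],
  phi_{k,j} = phi_{k-1,j} - phi_{kk} phi_{k-1,k-j},  j = 1..k-1.
Step k = 1:
  phi_11 = rho(1) = 0.1465.
Step k = 2:
  phi_22 = [rho(2) - phi_11 rho(1)] / [1 - phi_11 rho(1)] = [-0.2692 - (0.1465)(0.1465)] / [1 - (0.1465)(0.1465)]
         = -0.29066225 / 0.97853775 = -0.297.
Therefore phi_{22} = -0.2970.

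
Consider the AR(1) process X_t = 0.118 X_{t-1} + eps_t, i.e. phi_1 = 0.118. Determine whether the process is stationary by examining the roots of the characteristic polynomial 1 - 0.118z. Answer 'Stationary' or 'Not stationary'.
\text{Stationary}

The AR(p) characteristic polynomial is P(z) = 1 - 0.118z.
Stationarity requires all roots to lie outside the unit circle, i.e. |z| > 1 for every root.
This is linear in z: 1 + (-0.118) z = 0  =>  z = -1/(-0.118) = 8.474576,  |z| = 8.474576.
Moduli of all roots: 8.4746.
All moduli strictly greater than 1? Yes.
Verdict: Stationary.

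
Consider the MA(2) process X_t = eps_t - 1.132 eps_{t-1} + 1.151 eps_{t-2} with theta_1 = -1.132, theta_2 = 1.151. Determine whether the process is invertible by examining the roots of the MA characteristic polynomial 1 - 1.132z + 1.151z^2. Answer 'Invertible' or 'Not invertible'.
\text{Not invertible}

The MA(q) characteristic polynomial is P(z) = 1 - 1.132z + 1.151z^2.
Invertibility requires all roots to lie outside the unit circle, i.e. |z| > 1 for every root.
Set 1 + (-1.132) z + (1.151) z^2 = 0, i.e. a z^2 + b z + c = 0 with a = 1.151, b = -1.132, c = 1.
Discriminant D = b^2 - 4ac = (-1.132)^2 - 4*(1.151)*1 = 1.281424 - (4.604) = -3.322576.
D < 0, so the roots are the complex-conjugate pair z = (-b +/- i sqrt(-D)) / (2a) = 0.4917 +/- 0.7918i.
For a conjugate pair |z|^2 = z * conj(z) = (product of roots) = c/a = 1/(1.151) = 0.86881, so |z| = sqrt(0.86881) = 0.9321 for both roots.
Moduli of all roots: 0.9321, 0.9321.
All moduli strictly greater than 1? No.
Verdict: Not invertible.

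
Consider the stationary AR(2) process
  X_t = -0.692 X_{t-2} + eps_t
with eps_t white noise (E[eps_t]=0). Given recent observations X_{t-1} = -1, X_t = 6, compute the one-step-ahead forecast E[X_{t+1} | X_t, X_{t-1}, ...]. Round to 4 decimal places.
E[X_{t+1} \mid \mathcal F_t] = 0.6920

For an AR(p) model X_t = c + sum_i phi_i X_{t-i} + eps_t, the
one-step-ahead conditional mean is
  E[X_{t+1} | X_t, ...] = c + sum_i phi_i X_{t+1-i}.
Substitute known values:
  E[X_{t+1} | ...] = (0) * (6) + (-0.692) * (-1)
                   = 0.6920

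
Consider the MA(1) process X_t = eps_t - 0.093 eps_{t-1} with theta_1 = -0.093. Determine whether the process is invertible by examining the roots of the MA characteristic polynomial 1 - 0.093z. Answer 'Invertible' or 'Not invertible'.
\text{Invertible}

The MA(q) characteristic polynomial is P(z) = 1 - 0.093z.
Invertibility requires all roots to lie outside the unit circle, i.e. |z| > 1 for every root.
This is linear in z: 1 + (-0.093) z = 0  =>  z = -1/(-0.093) = 10.752688,  |z| = 10.752688.
Moduli of all roots: 10.7527.
All moduli strictly greater than 1? Yes.
Verdict: Invertible.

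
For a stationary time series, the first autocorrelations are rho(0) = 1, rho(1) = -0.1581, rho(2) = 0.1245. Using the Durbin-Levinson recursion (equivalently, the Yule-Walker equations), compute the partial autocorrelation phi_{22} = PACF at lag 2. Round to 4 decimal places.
\phi_{22} = 0.1021

The PACF at lag k is phi_{kk}, the last component of the solution
to the Yule-Walker system G_k phi = r_k where
  (G_k)_{ij} = rho(|i - j|), (r_k)_i = rho(i), i,j = 1..k.
Equivalently, Durbin-Levinson gives phi_{kk} iteratively:
  phi_{11} = rho(1)
  phi_{kk} = [rho(k) - sum_{j=1..k-1} phi_{k-1,j} rho(k-j)]
            / [1 - sum_{j=1..k-1} phi_{k-1,j} rho(j)],
  phi_{k,j} = phi_{k-1,j} - phi_{kk} phi_{k-1,k-j},  j = 1..k-1.
Step k = 1:
  phi_11 = rho(1) = -0.1581.
Step k = 2:
  phi_22 = [rho(2) - phi_11 rho(1)] / [1 - phi_11 rho(1)] = [0.1245 - (-0.1581)(-0.1581)] / [1 - (-0.1581)(-0.1581)]
         = 0.09950439 / 0.97500439 = 0.1021.
Therefore phi_{22} = 0.1021.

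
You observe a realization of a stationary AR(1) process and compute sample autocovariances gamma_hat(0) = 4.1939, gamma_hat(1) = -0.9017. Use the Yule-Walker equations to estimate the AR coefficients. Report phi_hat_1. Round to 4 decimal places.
\hat\phi_{1} = -0.2150

The Yule-Walker equations for an AR(p) process read, in matrix form,
  Gamma_p phi = r_p,   with   (Gamma_p)_{ij} = gamma(|i - j|),
                       (r_p)_i = gamma(i),   i,j = 1..p.
Substitute the sample gammas (Toeplitz matrix and right-hand side of size 1):
  Gamma_p = [[4.1939]]
  r_p     = [-0.9017]
With p = 1 this is the single equation gamma(0) phi_1 = gamma(1):
  phi_hat_1 = gamma(1) / gamma(0) = -0.9017 / 4.1939 = -0.2150.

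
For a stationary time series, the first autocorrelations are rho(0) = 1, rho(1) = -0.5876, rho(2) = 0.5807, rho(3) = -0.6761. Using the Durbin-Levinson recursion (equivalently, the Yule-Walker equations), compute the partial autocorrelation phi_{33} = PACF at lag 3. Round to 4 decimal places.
\phi_{33} = -0.4320

The PACF at lag k is phi_{kk}, the last component of the solution
to the Yule-Walker system G_k phi = r_k where
  (G_k)_{ij} = rho(|i - j|), (r_k)_i = rho(i), i,j = 1..k.
Equivalently, Durbin-Levinson gives phi_{kk} iteratively:
  phi_{11} = rho(1)
  phi_{kk} = [rho(k) - sum_{j=1..k-1} phi_{k-1,j} rho(k-j)]
            / [1 - sum_{j=1..k-1} phi_{k-1,j} rho(j)],
  phi_{k,j} = phi_{k-1,j} - phi_{kk} phi_{k-1,k-j},  j = 1..k-1.
Step k = 1:
  phi_11 = rho(1) = -0.5876.
Step k = 2:
  phi_22 = [rho(2) - phi_11 rho(1)] / [1 - phi_11 rho(1)] = [0.5807 - (-0.5876)(-0.5876)] / [1 - (-0.5876)(-0.5876)]
         = 0.23542624 / 0.65472624 = 0.35958.
  Update: phi_21 = phi_11 - phi_22 phi_11 = -0.5876 - (0.35958)(-0.5876) = -0.376311.
Step k = 3:
  phi_33 = [rho(3) - phi_21 rho(2) - phi_22 rho(1)] / [1 - phi_21 rho(1) - phi_22 rho(2)]
    numerator   = -0.6761 - (-0.376311)(0.5807) - (0.35958)(-0.5876) = -0.2462872
    denominator = 1 - (-0.376311)(-0.5876) - (0.35958)(0.5807) = 0.57007175
  phi_33 = -0.2462872 / 0.57007175 = -0.432.
Therefore phi_{33} = -0.4320.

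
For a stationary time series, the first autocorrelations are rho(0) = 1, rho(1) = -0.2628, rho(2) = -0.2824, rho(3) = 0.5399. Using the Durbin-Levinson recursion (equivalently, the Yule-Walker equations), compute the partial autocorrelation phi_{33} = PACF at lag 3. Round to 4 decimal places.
\phi_{33} = 0.4240

The PACF at lag k is phi_{kk}, the last component of the solution
to the Yule-Walker system G_k phi = r_k where
  (G_k)_{ij} = rho(|i - j|), (r_k)_i = rho(i), i,j = 1..k.
Equivalently, Durbin-Levinson gives phi_{kk} iteratively:
  phi_{11} = rho(1)
  phi_{kk} = [rho(k) - sum_{j=1..k-1} phi_{k-1,j} rho(k-j)]
            / [1 - sum_{j=1..k-1} phi_{k-1,j} rho(j)],
  phi_{k,j} = phi_{k-1,j} - phi_{kk} phi_{k-1,k-j},  j = 1..k-1.
Step k = 1:
  phi_11 = rho(1) = -0.2628.
Step k = 2:
  phi_22 = [rho(2) - phi_11 rho(1)] / [1 - phi_11 rho(1)] = [-0.2824 - (-0.2628)(-0.2628)] / [1 - (-0.2628)(-0.2628)]
         = -0.35146384 / 0.93093616 = -0.377538.
  Update: phi_21 = phi_11 - phi_22 phi_11 = -0.2628 - (-0.377538)(-0.2628) = -0.362017.
Step k = 3:
  phi_33 = [rho(3) - phi_21 rho(2) - phi_22 rho(1)] / [1 - phi_21 rho(1) - phi_22 rho(2)]
    numerator   = 0.5399 - (-0.362017)(-0.2824) - (-0.377538)(-0.2628) = 0.33844939
    denominator = 1 - (-0.362017)(-0.2628) - (-0.377538)(-0.2824) = 0.79824518
  phi_33 = 0.33844939 / 0.79824518 = 0.424.
Therefore phi_{33} = 0.4240.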